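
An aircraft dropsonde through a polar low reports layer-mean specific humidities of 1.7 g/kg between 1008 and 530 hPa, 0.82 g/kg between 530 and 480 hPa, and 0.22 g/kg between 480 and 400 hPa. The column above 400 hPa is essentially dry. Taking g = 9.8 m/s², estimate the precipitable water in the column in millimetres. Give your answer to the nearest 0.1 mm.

PW ≈ 8.9 mm

Precipitable water is the column-integrated vapour mass per unit area: PW = (1/g) Σ q̄ Δp, with q in kg/kg and Δp in Pa (1 kg/m² of water = 1 mm).
Layer 1008–530 hPa: Δp = 478 hPa = 47800 Pa, q̄ = 0.0017 kg/kg → 0.0017 × 47800 / 9.8 = 8.29 mm
Layer 530–480 hPa: Δp = 50 hPa = 5000 Pa, q̄ = 0.00082 kg/kg → 0.00082 × 5000 / 9.8 = 0.42 mm
Layer 480–400 hPa: Δp = 80 hPa = 8000 Pa, q̄ = 0.00022 kg/kg → 0.00022 × 8000 / 9.8 = 0.18 mm
PW = 8.29 + 0.42 + 0.18 = 8.89 ≈ 8.9 mm.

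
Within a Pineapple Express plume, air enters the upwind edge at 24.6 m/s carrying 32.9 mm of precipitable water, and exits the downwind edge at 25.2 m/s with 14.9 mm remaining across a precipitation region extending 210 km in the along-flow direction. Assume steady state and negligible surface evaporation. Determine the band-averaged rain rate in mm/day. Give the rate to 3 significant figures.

R ≈ 179 mm/day

Column moisture flux per unit crosswind length is F = V × PW.
Inflow: F_in = 24.6 × 32.9 = 809.34 mm·m/s
Outflow: F_out = 25.2 × 14.9 = 375.48 mm·m/s
Steady-state rate R = (F_in − F_out)/L = (809.34 − 375.48) / 210000 m = 2.066e-03 mm/s.
R = 2.066e-03 × 3600 × 24 = 179 mm/day.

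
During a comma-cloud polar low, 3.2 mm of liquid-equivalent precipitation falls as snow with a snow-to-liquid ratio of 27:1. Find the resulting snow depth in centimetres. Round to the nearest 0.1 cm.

Snow depth = liquid × ratio = 3.2 mm × 27 = 86.4 mm = 8.6 cm.

snow depth ≈ 8.6 cm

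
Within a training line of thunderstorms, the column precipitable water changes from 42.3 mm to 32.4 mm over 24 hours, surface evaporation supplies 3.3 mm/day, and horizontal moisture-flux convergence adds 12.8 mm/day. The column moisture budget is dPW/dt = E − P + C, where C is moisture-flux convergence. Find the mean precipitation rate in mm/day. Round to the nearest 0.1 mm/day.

P ≈ 26.0 mm/day

dPW/dt = (32.4 − 42.3) mm / (24/24 day) = -9.900 mm/day.
P = E + C − dPW/dt = 3.3 + (12.8) − (-9.900) = 26.0 mm/day.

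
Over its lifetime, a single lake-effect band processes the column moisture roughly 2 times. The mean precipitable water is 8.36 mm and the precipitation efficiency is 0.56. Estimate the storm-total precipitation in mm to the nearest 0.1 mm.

precipitation ≈ 9.4 mm

Each cycle deposits ε × PW = 0.56 × 8.36 = 4.6816 mm.
Over 2 cycles: 2 × 4.6816 = 9.4 mm.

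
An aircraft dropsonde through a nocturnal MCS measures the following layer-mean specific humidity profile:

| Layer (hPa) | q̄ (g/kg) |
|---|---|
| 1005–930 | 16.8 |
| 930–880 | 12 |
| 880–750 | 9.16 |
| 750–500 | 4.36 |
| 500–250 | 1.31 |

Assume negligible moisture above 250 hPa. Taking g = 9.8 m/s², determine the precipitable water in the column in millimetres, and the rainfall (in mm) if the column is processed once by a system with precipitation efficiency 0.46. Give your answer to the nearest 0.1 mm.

PW ≈ 45.6 mm; rainfall ≈ 21.0 mm

Precipitable water is the column-integrated vapour mass per unit area: PW = (1/g) Σ q̄ Δp, with q in kg/kg and Δp in Pa (1 kg/m² of water = 1 mm).
Layer 1005–930 hPa: Δp = 75 hPa = 7500 Pa, q̄ = 0.0168 kg/kg → 0.0168 × 7500 / 9.8 = 12.86 mm
Layer 930–880 hPa: Δp = 50 hPa = 5000 Pa, q̄ = 0.012 kg/kg → 0.012 × 5000 / 9.8 = 6.12 mm
Layer 880–750 hPa: Δp = 130 hPa = 13000 Pa, q̄ = 0.00916 kg/kg → 0.00916 × 13000 / 9.8 = 12.15 mm
Layer 750–500 hPa: Δp = 250 hPa = 25000 Pa, q̄ = 0.00436 kg/kg → 0.00436 × 25000 / 9.8 = 11.12 mm
Layer 500–250 hPa: Δp = 250 hPa = 25000 Pa, q̄ = 0.00131 kg/kg → 0.00131 × 25000 / 9.8 = 3.34 mm
PW = 12.86 + 6.12 + 12.15 + 11.12 + 3.34 = 45.59 ≈ 45.6 mm.
Rainfall = ε × PW = 0.46 × 45.6 = 21.0 mm.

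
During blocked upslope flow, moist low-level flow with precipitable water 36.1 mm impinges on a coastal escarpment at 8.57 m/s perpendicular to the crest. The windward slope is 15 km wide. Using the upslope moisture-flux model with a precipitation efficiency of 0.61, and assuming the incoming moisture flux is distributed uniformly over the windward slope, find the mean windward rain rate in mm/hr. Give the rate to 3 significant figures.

R ≈ 45.3 mm/hr

Incoming column moisture flux per unit ridge length: F = V × PW = 8.57 × 36.1 = 309.377 mm·m/s.
Spread over the 15 km slope with efficiency ε = 0.61: R = ε·F/W = 0.61 × 309.377 / 15000 m = 1.258e-02 mm/s.
R = 1.258e-02 × 3600 = 45.3 mm/hr.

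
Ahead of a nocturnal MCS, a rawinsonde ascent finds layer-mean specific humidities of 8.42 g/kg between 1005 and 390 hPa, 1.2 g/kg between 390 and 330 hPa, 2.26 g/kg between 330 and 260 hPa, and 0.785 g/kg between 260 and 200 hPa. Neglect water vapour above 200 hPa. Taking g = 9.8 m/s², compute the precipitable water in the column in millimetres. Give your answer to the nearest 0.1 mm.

PW ≈ 55.7 mm

Precipitable water is the column-integrated vapour mass per unit area: PW = (1/g) Σ q̄ Δp, with q in kg/kg and Δp in Pa (1 kg/m² of water = 1 mm).
Layer 1005–390 hPa: Δp = 615 hPa = 61500 Pa, q̄ = 0.00842 kg/kg → 0.00842 × 61500 / 9.8 = 52.84 mm
Layer 390–330 hPa: Δp = 60 hPa = 6000 Pa, q̄ = 0.0012 kg/kg → 0.0012 × 6000 / 9.8 = 0.73 mm
Layer 330–260 hPa: Δp = 70 hPa = 7000 Pa, q̄ = 0.00226 kg/kg → 0.00226 × 7000 / 9.8 = 1.61 mm
Layer 260–200 hPa: Δp = 60 hPa = 6000 Pa, q̄ = 0.000785 kg/kg → 0.000785 × 6000 / 9.8 = 0.48 mm
PW = 52.84 + 0.73 + 1.61 + 0.48 = 55.66 ≈ 55.7 mm.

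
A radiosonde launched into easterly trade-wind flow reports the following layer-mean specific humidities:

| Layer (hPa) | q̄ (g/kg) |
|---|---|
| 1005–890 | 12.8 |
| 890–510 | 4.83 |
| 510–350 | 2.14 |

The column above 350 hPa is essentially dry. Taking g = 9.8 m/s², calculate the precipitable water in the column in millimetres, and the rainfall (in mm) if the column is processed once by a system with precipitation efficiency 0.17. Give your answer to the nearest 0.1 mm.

Precipitable water is the column-integrated vapour mass per unit area: PW = (1/g) Σ q̄ Δp, with q in kg/kg and Δp in Pa (1 kg/m² of water = 1 mm).
Layer 1005–890 hPa: Δp = 115 hPa = 11500 Pa, q̄ = 0.0128 kg/kg → 0.0128 × 11500 / 9.8 = 15.02 mm
Layer 890–510 hPa: Δp = 380 hPa = 38000 Pa, q̄ = 0.00483 kg/kg → 0.00483 × 38000 / 9.8 = 18.73 mm
Layer 510–350 hPa: Δp = 160 hPa = 16000 Pa, q̄ = 0.00214 kg/kg → 0.00214 × 16000 / 9.8 = 3.49 mm
PW = 15.02 + 18.73 + 3.49 = 37.24 ≈ 37.2 mm.
Rainfall = ε × PW = 0.17 × 37.2 = 6.3 mm.

PW ≈ 37.2 mm; rainfall ≈ 6.3 mm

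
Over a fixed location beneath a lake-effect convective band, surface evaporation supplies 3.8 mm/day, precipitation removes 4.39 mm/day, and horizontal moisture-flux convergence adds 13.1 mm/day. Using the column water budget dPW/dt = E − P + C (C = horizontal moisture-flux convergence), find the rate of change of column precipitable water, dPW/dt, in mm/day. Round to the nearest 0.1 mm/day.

dPW/dt = E − P + C = 3.8 − 4.39 + (13.1) = 12.5 mm/day.

dPW/dt ≈ 12.5 mm/day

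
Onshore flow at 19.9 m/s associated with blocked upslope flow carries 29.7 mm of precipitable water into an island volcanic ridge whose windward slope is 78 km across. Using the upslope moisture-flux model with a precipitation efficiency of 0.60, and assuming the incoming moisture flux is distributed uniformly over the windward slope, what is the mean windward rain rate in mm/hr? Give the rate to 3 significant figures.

R ≈ 16.4 mm/hr

Incoming column moisture flux per unit ridge length: F = V × PW = 19.9 × 29.7 = 591.03 mm·m/s.
Spread over the 78 km slope with efficiency ε = 0.60: R = ε·F/W = 0.60 × 591.03 / 78000 m = 4.546e-03 mm/s.
R = 4.546e-03 × 3600 = 16.4 mm/hr.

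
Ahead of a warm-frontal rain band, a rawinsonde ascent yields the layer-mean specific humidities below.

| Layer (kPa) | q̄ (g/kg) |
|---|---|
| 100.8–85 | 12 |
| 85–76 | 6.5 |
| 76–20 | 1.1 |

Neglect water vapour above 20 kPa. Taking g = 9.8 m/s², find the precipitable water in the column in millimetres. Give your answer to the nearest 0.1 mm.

PW ≈ 31.6 mm

Precipitable water is the column-integrated vapour mass per unit area: PW = (1/g) Σ q̄ Δp, with q in kg/kg and Δp in Pa (1 kg/m² of water = 1 mm).
Layer 100.8–85 kPa: Δp = 158 hPa = 15800 Pa, q̄ = 0.012 kg/kg → 0.012 × 15800 / 9.8 = 19.35 mm
Layer 85–76 kPa: Δp = 90 hPa = 9000 Pa, q̄ = 0.0065 kg/kg → 0.0065 × 9000 / 9.8 = 5.97 mm
Layer 76–20 kPa: Δp = 560 hPa = 56000 Pa, q̄ = 0.0011 kg/kg → 0.0011 × 56000 / 9.8 = 6.29 mm
PW = 19.35 + 5.97 + 6.29 = 31.61 ≈ 31.6 mm.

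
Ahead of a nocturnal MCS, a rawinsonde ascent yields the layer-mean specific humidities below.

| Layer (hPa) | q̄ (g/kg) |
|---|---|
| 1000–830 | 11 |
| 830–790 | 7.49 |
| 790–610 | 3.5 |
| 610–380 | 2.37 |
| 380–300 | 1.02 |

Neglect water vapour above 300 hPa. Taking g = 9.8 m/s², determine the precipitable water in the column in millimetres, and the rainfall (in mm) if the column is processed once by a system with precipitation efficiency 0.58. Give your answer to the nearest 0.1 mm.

Precipitable water is the column-integrated vapour mass per unit area: PW = (1/g) Σ q̄ Δp, with q in kg/kg and Δp in Pa (1 kg/m² of water = 1 mm).
Layer 1000–830 hPa: Δp = 170 hPa = 17000 Pa, q̄ = 0.011 kg/kg → 0.011 × 17000 / 9.8 = 19.08 mm
Layer 830–790 hPa: Δp = 40 hPa = 4000 Pa, q̄ = 0.00749 kg/kg → 0.00749 × 4000 / 9.8 = 3.06 mm
Layer 790–610 hPa: Δp = 180 hPa = 18000 Pa, q̄ = 0.0035 kg/kg → 0.0035 × 18000 / 9.8 = 6.43 mm
Layer 610–380 hPa: Δp = 230 hPa = 23000 Pa, q̄ = 0.00237 kg/kg → 0.00237 × 23000 / 9.8 = 5.56 mm
Layer 380–300 hPa: Δp = 80 hPa = 8000 Pa, q̄ = 0.00102 kg/kg → 0.00102 × 8000 / 9.8 = 0.83 mm
PW = 19.08 + 3.06 + 6.43 + 5.56 + 0.83 = 34.96 ≈ 35.0 mm.
Rainfall = ε × PW = 0.58 × 35.0 = 20.3 mm.

PW ≈ 35.0 mm; rainfall ≈ 20.3 mm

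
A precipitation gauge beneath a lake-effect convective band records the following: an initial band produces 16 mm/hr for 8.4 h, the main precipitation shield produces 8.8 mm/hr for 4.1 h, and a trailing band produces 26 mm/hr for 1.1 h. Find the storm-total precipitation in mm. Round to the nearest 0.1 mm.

Total = Σ Rᵢ Δtᵢ = 16 × 8.4 + 8.8 × 4.1 + 26 × 1.1
      = 134.4 + 36.08 + 28.6 = 199.1 mm.

total ≈ 199.1 mm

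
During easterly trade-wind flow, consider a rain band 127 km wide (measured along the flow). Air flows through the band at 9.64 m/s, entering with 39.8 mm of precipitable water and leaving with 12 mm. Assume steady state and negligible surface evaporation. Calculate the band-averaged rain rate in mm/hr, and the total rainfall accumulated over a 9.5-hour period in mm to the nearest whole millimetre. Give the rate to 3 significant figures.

R ≈ 7.60 mm/hr; total ≈ 72 mm

Column moisture flux per unit crosswind length is F = V × PW.
Inflow: F_in = 9.64 × 39.8 = 383.672 mm·m/s
Outflow: F_out = 9.64 × 12 = 115.68 mm·m/s
Steady-state rate R = (F_in − F_out)/L = (383.672 − 115.68) / 127000 m = 2.110e-03 mm/s.
R = 2.110e-03 × 3600 = 7.60 mm/hr.
Over 9.5 h: total = 7.60 × 9.5 = 72.2 ≈ 72 mm.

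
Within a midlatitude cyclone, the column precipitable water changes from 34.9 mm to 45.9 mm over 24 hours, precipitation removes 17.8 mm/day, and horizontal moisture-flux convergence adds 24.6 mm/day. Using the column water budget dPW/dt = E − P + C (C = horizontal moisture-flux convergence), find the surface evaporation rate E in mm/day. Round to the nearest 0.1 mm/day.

dPW/dt = (45.9 − 34.9) mm / (24/24 day) = +11.000 mm/day.
E = dPW/dt + P − C = (+11.000) + 17.8 − (24.6) = 4.2 mm/day.

E ≈ 4.2 mm/day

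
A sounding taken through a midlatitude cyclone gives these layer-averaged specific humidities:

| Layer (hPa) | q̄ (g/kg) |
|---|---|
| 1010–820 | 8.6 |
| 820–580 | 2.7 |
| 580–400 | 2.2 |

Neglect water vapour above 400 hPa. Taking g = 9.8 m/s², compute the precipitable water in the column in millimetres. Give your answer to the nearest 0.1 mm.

PW ≈ 27.3 mm

Precipitable water is the column-integrated vapour mass per unit area: PW = (1/g) Σ q̄ Δp, with q in kg/kg and Δp in Pa (1 kg/m² of water = 1 mm).
Layer 1010–820 hPa: Δp = 190 hPa = 19000 Pa, q̄ = 0.0086 kg/kg → 0.0086 × 19000 / 9.8 = 16.67 mm
Layer 820–580 hPa: Δp = 240 hPa = 24000 Pa, q̄ = 0.0027 kg/kg → 0.0027 × 24000 / 9.8 = 6.61 mm
Layer 580–400 hPa: Δp = 180 hPa = 18000 Pa, q̄ = 0.0022 kg/kg → 0.0022 × 18000 / 9.8 = 4.04 mm
PW = 16.67 + 6.61 + 4.04 = 27.32 ≈ 27.3 mm.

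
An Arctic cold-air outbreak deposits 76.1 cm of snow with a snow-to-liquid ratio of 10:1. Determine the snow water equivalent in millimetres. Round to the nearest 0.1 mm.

SWE ≈ 76.1 mm

SWE = snow depth / ratio = 76.1 cm / 10 = 7.610 cm = 76.1 mm.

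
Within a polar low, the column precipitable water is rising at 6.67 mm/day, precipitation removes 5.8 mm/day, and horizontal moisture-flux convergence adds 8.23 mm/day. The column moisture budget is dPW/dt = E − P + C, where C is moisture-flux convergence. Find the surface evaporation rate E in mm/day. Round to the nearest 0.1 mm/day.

E ≈ 4.2 mm/day

dPW/dt = +6.67 mm/day.
E = dPW/dt + P − C = (+6.67) + 5.8 − (8.23) = 4.2 mm/day.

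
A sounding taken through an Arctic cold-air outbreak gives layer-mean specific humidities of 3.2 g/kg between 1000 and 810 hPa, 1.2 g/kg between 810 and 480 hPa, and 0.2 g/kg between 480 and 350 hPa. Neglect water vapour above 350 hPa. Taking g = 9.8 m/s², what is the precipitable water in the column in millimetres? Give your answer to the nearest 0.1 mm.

PW ≈ 10.5 mm

Precipitable water is the column-integrated vapour mass per unit area: PW = (1/g) Σ q̄ Δp, with q in kg/kg and Δp in Pa (1 kg/m² of water = 1 mm).
Layer 1000–810 hPa: Δp = 190 hPa = 19000 Pa, q̄ = 0.0032 kg/kg → 0.0032 × 19000 / 9.8 = 6.20 mm
Layer 810–480 hPa: Δp = 330 hPa = 33000 Pa, q̄ = 0.0012 kg/kg → 0.0012 × 33000 / 9.8 = 4.04 mm
Layer 480–350 hPa: Δp = 130 hPa = 13000 Pa, q̄ = 0.0002 kg/kg → 0.0002 × 13000 / 9.8 = 0.27 mm
PW = 6.20 + 4.04 + 0.27 = 10.51 ≈ 10.5 mm.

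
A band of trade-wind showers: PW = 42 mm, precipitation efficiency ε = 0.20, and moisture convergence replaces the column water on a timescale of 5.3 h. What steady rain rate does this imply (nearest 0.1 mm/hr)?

R ≈ 1.6 mm/hr

Each overturning extracts ε × PW = 0.20 × 42 = 8.4 mm.
Rate = ε·PW / τ = 8.4 / 5.3 h = 1.6 mm/hr.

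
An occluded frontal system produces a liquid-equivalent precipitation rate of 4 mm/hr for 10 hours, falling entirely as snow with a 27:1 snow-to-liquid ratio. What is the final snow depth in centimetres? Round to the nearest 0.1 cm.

Liquid-equivalent depth = 4 × 10 = 40 mm.
Snow depth = 40 mm × 27 = 1080 mm = 108.0 cm.

snow depth ≈ 108.0 cm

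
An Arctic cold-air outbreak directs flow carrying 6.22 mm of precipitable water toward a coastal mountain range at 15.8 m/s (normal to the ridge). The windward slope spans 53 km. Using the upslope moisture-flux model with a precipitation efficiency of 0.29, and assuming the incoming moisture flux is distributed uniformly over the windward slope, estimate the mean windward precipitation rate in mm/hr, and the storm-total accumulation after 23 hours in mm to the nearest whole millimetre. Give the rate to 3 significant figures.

Incoming column moisture flux per unit ridge length: F = V × PW = 15.8 × 6.22 = 98.276 mm·m/s.
Spread over the 53 km slope with efficiency ε = 0.29: R = ε·F/W = 0.29 × 98.276 / 53000 m = 5.377e-04 mm/s.
R = 5.377e-04 × 3600 = 1.94 mm/hr.
Over 23 h: total = 1.94 × 23 = 44.62 ≈ 45 mm.

R ≈ 1.94 mm/hr; total ≈ 45 mm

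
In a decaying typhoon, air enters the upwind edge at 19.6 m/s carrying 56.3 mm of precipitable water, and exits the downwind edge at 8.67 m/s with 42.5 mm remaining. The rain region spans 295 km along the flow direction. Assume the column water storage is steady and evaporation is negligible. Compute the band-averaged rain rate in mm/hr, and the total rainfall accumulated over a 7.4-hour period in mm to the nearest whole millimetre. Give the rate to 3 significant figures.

R ≈ 8.97 mm/hr; total ≈ 66 mm

Column moisture flux per unit crosswind length is F = V × PW.
Inflow: F_in = 19.6 × 56.3 = 1103.48 mm·m/s
Outflow: F_out = 8.67 × 42.5 = 368.475 mm·m/s
Steady-state rate R = (F_in − F_out)/L = (1103.48 − 368.475) / 295000 m = 2.492e-03 mm/s.
R = 2.492e-03 × 3600 = 8.97 mm/hr.
Over 7.4 h: total = 8.97 × 7.4 = 66.378 ≈ 66 mm.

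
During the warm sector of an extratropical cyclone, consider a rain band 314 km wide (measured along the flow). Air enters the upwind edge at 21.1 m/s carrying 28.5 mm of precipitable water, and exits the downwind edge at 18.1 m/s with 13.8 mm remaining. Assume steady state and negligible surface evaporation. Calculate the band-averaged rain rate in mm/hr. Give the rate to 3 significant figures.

Column moisture flux per unit crosswind length is F = V × PW.
Inflow: F_in = 21.1 × 28.5 = 601.35 mm·m/s
Outflow: F_out = 18.1 × 13.8 = 249.78 mm·m/s
Steady-state rate R = (F_in − F_out)/L = (601.35 − 249.78) / 314000 m = 1.120e-03 mm/s.
R = 1.120e-03 × 3600 = 4.03 mm/hr.

R ≈ 4.03 mm/hr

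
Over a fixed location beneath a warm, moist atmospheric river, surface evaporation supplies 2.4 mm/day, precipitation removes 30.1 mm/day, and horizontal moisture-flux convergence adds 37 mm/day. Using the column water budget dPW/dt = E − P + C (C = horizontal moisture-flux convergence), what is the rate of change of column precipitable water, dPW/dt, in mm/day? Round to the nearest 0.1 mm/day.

dPW/dt = E − P + C = 2.4 − 30.1 + (37) = 9.3 mm/day.

dPW/dt ≈ 9.3 mm/day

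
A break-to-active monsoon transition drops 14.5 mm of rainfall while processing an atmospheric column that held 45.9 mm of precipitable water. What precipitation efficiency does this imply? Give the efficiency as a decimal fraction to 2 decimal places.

ε = rainfall / PW = 14.5 / 45.9 = 0.32.

ε ≈ 0.32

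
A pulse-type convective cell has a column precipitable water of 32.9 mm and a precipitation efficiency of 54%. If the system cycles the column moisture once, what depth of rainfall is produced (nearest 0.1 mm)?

rainfall ≈ 17.8 mm

Rainfall = ε × PW = 0.54 × 32.9 = 17.8 mm.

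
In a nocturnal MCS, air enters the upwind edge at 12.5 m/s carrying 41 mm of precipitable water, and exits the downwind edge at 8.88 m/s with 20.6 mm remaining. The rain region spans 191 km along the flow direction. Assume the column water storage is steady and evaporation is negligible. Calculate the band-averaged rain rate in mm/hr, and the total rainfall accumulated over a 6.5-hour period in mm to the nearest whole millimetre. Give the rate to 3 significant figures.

R ≈ 6.21 mm/hr; total ≈ 40 mm

Column moisture flux per unit crosswind length is F = V × PW.
Inflow: F_in = 12.5 × 41 = 512.5 mm·m/s
Outflow: F_out = 8.88 × 20.6 = 182.928 mm·m/s
Steady-state rate R = (F_in − F_out)/L = (512.5 − 182.928) / 191000 m = 1.726e-03 mm/s.
R = 1.726e-03 × 3600 = 6.21 mm/hr.
Over 6.5 h: total = 6.21 × 6.5 = 40.365 ≈ 40 mm.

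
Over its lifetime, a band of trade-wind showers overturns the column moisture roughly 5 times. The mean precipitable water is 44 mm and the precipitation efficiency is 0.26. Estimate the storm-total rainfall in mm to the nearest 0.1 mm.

Each cycle deposits ε × PW = 0.26 × 44 = 11.44 mm.
Over 5 cycles: 5 × 11.44 = 57.2 mm.

rainfall ≈ 57.2 mm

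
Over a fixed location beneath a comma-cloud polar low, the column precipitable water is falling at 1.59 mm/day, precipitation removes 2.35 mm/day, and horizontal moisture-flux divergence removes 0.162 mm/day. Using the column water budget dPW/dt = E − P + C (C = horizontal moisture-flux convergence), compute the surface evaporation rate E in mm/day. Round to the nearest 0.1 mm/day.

E ≈ 0.9 mm/day

dPW/dt = -1.59 mm/day.
E = dPW/dt + P − C = (-1.59) + 2.35 − (-0.162) = 0.9 mm/day.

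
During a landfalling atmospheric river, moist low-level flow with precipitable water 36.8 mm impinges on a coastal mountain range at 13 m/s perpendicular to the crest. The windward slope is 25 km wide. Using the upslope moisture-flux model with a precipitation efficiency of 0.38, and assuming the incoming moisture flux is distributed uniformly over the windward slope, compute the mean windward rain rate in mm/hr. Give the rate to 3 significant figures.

R ≈ 26.2 mm/hr

Incoming column moisture flux per unit ridge length: F = V × PW = 13 × 36.8 = 478.4 mm·m/s.
Spread over the 25 km slope with efficiency ε = 0.38: R = ε·F/W = 0.38 × 478.4 / 25000 m = 7.272e-03 mm/s.
R = 7.272e-03 × 3600 = 26.2 mm/hr.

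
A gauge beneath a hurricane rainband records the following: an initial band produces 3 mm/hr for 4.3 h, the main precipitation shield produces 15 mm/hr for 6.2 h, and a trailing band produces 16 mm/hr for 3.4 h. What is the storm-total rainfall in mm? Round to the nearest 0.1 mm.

Total = Σ Rᵢ Δtᵢ = 3 × 4.3 + 15 × 6.2 + 16 × 3.4
      = 12.9 + 93 + 54.4 = 160.3 mm.

total ≈ 160.3 mm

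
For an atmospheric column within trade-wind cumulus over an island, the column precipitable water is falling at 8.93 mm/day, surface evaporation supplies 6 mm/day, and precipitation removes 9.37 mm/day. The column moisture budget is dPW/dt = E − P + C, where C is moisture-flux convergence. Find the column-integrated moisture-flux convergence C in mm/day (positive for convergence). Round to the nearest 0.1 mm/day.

C ≈ -5.6 mm/day

dPW/dt = -8.93 mm/day.
C = dPW/dt − E + P = (-8.93) − 6 + 9.37 = -5.6 mm/day.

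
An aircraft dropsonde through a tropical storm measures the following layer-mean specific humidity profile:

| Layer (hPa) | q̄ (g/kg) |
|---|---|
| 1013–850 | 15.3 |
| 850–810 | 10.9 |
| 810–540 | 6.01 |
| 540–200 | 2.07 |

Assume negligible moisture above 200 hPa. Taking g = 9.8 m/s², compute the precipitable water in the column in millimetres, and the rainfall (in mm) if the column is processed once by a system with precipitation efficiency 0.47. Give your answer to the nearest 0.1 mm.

PW ≈ 53.6 mm; rainfall ≈ 25.2 mm

Precipitable water is the column-integrated vapour mass per unit area: PW = (1/g) Σ q̄ Δp, with q in kg/kg and Δp in Pa (1 kg/m² of water = 1 mm).
Layer 1013–850 hPa: Δp = 163 hPa = 16300 Pa, q̄ = 0.0153 kg/kg → 0.0153 × 16300 / 9.8 = 25.45 mm
Layer 850–810 hPa: Δp = 40 hPa = 4000 Pa, q̄ = 0.0109 kg/kg → 0.0109 × 4000 / 9.8 = 4.45 mm
Layer 810–540 hPa: Δp = 270 hPa = 27000 Pa, q̄ = 0.00601 kg/kg → 0.00601 × 27000 / 9.8 = 16.56 mm
Layer 540–200 hPa: Δp = 340 hPa = 34000 Pa, q̄ = 0.00207 kg/kg → 0.00207 × 34000 / 9.8 = 7.18 mm
PW = 25.45 + 4.45 + 16.56 + 7.18 = 53.64 ≈ 53.6 mm.
Rainfall = ε × PW = 0.47 × 53.6 = 25.2 mm.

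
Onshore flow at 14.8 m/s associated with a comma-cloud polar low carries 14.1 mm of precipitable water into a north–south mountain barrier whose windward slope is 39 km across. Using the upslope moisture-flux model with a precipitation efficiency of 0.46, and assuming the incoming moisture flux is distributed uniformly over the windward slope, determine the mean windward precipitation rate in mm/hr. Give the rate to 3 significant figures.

R ≈ 8.86 mm/hr

Incoming column moisture flux per unit ridge length: F = V × PW = 14.8 × 14.1 = 208.68 mm·m/s.
Spread over the 39 km slope with efficiency ε = 0.46: R = ε·F/W = 0.46 × 208.68 / 39000 m = 2.461e-03 mm/s.
R = 2.461e-03 × 3600 = 8.86 mm/hr.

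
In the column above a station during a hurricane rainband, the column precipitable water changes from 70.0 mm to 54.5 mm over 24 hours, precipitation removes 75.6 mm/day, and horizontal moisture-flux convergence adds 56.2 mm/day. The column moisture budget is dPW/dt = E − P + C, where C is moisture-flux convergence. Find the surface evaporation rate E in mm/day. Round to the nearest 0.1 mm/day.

E ≈ 3.9 mm/day

dPW/dt = (54.5 − 70.0) mm / (24/24 day) = -15.500 mm/day.
E = dPW/dt + P − C = (-15.500) + 75.6 − (56.2) = 3.9 mm/day.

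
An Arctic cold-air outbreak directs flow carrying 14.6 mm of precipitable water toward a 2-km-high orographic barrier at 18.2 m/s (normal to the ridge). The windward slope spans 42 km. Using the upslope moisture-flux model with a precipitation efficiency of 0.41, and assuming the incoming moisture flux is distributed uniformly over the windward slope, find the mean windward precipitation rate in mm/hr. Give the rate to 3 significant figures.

Incoming column moisture flux per unit ridge length: F = V × PW = 18.2 × 14.6 = 265.72 mm·m/s.
Spread over the 42 km slope with efficiency ε = 0.41: R = ε·F/W = 0.41 × 265.72 / 42000 m = 2.594e-03 mm/s.
R = 2.594e-03 × 3600 = 9.34 mm/hr.

R ≈ 9.34 mm/hr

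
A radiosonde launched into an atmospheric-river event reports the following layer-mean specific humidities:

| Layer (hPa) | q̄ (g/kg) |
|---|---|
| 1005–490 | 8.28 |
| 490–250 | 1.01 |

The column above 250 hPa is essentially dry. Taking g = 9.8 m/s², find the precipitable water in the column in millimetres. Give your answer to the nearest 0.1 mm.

Precipitable water is the column-integrated vapour mass per unit area: PW = (1/g) Σ q̄ Δp, with q in kg/kg and Δp in Pa (1 kg/m² of water = 1 mm).
Layer 1005–490 hPa: Δp = 515 hPa = 51500 Pa, q̄ = 0.00828 kg/kg → 0.00828 × 51500 / 9.8 = 43.51 mm
Layer 490–250 hPa: Δp = 240 hPa = 24000 Pa, q̄ = 0.00101 kg/kg → 0.00101 × 24000 / 9.8 = 2.47 mm
PW = 43.51 + 2.47 = 45.98 ≈ 46.0 mm.

PW ≈ 46.0 mm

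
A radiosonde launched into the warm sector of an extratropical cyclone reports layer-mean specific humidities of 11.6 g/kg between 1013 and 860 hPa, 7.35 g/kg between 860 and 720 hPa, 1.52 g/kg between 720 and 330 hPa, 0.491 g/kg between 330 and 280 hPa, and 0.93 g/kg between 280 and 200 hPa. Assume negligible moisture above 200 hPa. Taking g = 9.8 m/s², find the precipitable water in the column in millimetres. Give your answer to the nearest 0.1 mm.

PW ≈ 35.7 mm

Precipitable water is the column-integrated vapour mass per unit area: PW = (1/g) Σ q̄ Δp, with q in kg/kg and Δp in Pa (1 kg/m² of water = 1 mm).
Layer 1013–860 hPa: Δp = 153 hPa = 15300 Pa, q̄ = 0.0116 kg/kg → 0.0116 × 15300 / 9.8 = 18.11 mm
Layer 860–720 hPa: Δp = 140 hPa = 14000 Pa, q̄ = 0.00735 kg/kg → 0.00735 × 14000 / 9.8 = 10.50 mm
Layer 720–330 hPa: Δp = 390 hPa = 39000 Pa, q̄ = 0.00152 kg/kg → 0.00152 × 39000 / 9.8 = 6.05 mm
Layer 330–280 hPa: Δp = 50 hPa = 5000 Pa, q̄ = 0.000491 kg/kg → 0.000491 × 5000 / 9.8 = 0.25 mm
Layer 280–200 hPa: Δp = 80 hPa = 8000 Pa, q̄ = 0.00093 kg/kg → 0.00093 × 8000 / 9.8 = 0.76 mm
PW = 18.11 + 10.50 + 6.05 + 0.25 + 0.76 = 35.67 ≈ 35.7 mm.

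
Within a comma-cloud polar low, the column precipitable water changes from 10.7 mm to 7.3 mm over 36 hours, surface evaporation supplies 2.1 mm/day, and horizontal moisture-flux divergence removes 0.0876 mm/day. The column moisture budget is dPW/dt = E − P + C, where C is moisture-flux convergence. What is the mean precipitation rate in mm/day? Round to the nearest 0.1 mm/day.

dPW/dt = (7.3 − 10.7) mm / (36/24 day) = -2.267 mm/day.
P = E + C − dPW/dt = 2.1 + (-0.0876) − (-2.267) = 4.3 mm/day.

P ≈ 4.3 mm/day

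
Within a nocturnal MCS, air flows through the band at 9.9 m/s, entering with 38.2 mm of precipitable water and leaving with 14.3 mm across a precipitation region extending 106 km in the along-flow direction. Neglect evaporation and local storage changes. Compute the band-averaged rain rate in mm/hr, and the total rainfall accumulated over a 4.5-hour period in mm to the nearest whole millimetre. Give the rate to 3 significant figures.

R ≈ 8.04 mm/hr; total ≈ 36 mm

Column moisture flux per unit crosswind length is F = V × PW.
Inflow: F_in = 9.9 × 38.2 = 378.18 mm·m/s
Outflow: F_out = 9.9 × 14.3 = 141.57 mm·m/s
Steady-state rate R = (F_in − F_out)/L = (378.18 − 141.57) / 106000 m = 2.232e-03 mm/s.
R = 2.232e-03 × 3600 = 8.04 mm/hr.
Over 4.5 h: total = 8.04 × 4.5 = 36.18 ≈ 36 mm.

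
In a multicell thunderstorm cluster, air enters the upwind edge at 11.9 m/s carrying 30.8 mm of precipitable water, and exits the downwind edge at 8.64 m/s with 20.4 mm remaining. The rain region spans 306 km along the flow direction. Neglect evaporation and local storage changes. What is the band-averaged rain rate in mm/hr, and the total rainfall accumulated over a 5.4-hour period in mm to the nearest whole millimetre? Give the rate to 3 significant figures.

Column moisture flux per unit crosswind length is F = V × PW.
Inflow: F_in = 11.9 × 30.8 = 366.52 mm·m/s
Outflow: F_out = 8.64 × 20.4 = 176.256 mm·m/s
Steady-state rate R = (F_in − F_out)/L = (366.52 − 176.256) / 306000 m = 6.218e-04 mm/s.
R = 6.218e-04 × 3600 = 2.24 mm/hr.
Over 5.4 h: total = 2.24 × 5.4 = 12.096 ≈ 12 mm.

R ≈ 2.24 mm/hr; total ≈ 12 mm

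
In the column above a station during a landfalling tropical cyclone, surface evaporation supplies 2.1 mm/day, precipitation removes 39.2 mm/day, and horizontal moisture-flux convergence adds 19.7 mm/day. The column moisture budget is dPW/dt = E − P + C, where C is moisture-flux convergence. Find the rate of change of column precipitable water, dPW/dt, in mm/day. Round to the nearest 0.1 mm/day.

dPW/dt ≈ -17.4 mm/day

dPW/dt = E − P + C = 2.1 − 39.2 + (19.7) = -17.4 mm/day.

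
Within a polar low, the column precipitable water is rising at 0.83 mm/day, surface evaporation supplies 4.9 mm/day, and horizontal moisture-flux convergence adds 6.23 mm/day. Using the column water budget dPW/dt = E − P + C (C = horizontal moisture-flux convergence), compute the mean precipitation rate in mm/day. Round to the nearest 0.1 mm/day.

P ≈ 10.3 mm/day

dPW/dt = +0.83 mm/day.
P = E + C − dPW/dt = 4.9 + (6.23) − (+0.83) = 10.3 mm/day.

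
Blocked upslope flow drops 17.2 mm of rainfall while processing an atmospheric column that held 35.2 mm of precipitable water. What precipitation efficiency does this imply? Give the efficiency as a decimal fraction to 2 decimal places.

ε ≈ 0.49

ε = rainfall / PW = 17.2 / 35.2 = 0.49.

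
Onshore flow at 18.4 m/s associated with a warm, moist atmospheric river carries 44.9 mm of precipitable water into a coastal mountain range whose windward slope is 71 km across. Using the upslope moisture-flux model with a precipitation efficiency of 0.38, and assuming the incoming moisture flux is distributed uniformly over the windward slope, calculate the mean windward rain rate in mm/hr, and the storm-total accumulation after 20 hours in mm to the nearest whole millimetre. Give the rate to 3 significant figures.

Incoming column moisture flux per unit ridge length: F = V × PW = 18.4 × 44.9 = 826.16 mm·m/s.
Spread over the 71 km slope with efficiency ε = 0.38: R = ε·F/W = 0.38 × 826.16 / 71000 m = 4.422e-03 mm/s.
R = 4.422e-03 × 3600 = 15.9 mm/hr.
Over 20 h: total = 15.9 × 20 = 318 mm.

R ≈ 15.9 mm/hr; total ≈ 318 mm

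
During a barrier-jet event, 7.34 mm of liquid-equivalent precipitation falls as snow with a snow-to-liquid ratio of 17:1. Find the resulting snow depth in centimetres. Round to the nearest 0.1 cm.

Snow depth = liquid × ratio = 7.34 mm × 17 = 124.78 mm = 12.5 cm.

snow depth ≈ 12.5 cm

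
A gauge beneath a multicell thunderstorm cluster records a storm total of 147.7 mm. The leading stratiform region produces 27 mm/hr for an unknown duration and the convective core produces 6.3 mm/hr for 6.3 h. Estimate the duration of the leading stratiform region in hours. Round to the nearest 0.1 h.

Known phases: 6.3 × 6.3 = 39.69 mm.
Remaining depth = 147.7 − 39.69 = 108.01 mm.
Duration = 108.01 / 27 = 4.0 h.

duration ≈ 4.0 h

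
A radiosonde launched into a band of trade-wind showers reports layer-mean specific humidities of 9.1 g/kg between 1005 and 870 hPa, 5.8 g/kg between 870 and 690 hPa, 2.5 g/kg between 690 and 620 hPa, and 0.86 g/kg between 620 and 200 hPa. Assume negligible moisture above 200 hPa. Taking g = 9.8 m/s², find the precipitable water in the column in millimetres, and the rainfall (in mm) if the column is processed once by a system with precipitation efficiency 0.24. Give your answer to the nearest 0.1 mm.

Precipitable water is the column-integrated vapour mass per unit area: PW = (1/g) Σ q̄ Δp, with q in kg/kg and Δp in Pa (1 kg/m² of water = 1 mm).
Layer 1005–870 hPa: Δp = 135 hPa = 13500 Pa, q̄ = 0.0091 kg/kg → 0.0091 × 13500 / 9.8 = 12.54 mm
Layer 870–690 hPa: Δp = 180 hPa = 18000 Pa, q̄ = 0.0058 kg/kg → 0.0058 × 18000 / 9.8 = 10.65 mm
Layer 690–620 hPa: Δp = 70 hPa = 7000 Pa, q̄ = 0.0025 kg/kg → 0.0025 × 7000 / 9.8 = 1.79 mm
Layer 620–200 hPa: Δp = 420 hPa = 42000 Pa, q̄ = 0.00086 kg/kg → 0.00086 × 42000 / 9.8 = 3.69 mm
PW = 12.54 + 10.65 + 1.79 + 3.69 = 28.67 ≈ 28.7 mm.
Rainfall = ε × PW = 0.24 × 28.7 = 6.9 mm.

PW ≈ 28.7 mm; rainfall ≈ 6.9 mm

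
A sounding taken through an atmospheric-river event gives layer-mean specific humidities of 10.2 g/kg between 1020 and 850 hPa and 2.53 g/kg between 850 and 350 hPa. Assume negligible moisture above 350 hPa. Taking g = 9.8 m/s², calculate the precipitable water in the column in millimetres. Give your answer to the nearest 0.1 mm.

PW ≈ 30.6 mm

Precipitable water is the column-integrated vapour mass per unit area: PW = (1/g) Σ q̄ Δp, with q in kg/kg and Δp in Pa (1 kg/m² of water = 1 mm).
Layer 1020–850 hPa: Δp = 170 hPa = 17000 Pa, q̄ = 0.0102 kg/kg → 0.0102 × 17000 / 9.8 = 17.69 mm
Layer 850–350 hPa: Δp = 500 hPa = 50000 Pa, q̄ = 0.00253 kg/kg → 0.00253 × 50000 / 9.8 = 12.91 mm
PW = 17.69 + 12.91 = 30.60 ≈ 30.6 mm.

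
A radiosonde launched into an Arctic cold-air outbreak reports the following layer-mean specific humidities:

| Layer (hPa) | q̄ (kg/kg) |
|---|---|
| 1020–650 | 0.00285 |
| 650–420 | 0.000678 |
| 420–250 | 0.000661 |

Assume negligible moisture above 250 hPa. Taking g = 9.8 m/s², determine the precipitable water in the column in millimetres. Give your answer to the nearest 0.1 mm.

Precipitable water is the column-integrated vapour mass per unit area: PW = (1/g) Σ q̄ Δp, with q in kg/kg and Δp in Pa (1 kg/m² of water = 1 mm).
Layer 1020–650 hPa: Δp = 370 hPa = 37000 Pa, q̄ = 0.00285 kg/kg → 0.00285 × 37000 / 9.8 = 10.76 mm
Layer 650–420 hPa: Δp = 230 hPa = 23000 Pa, q̄ = 0.000678 kg/kg → 0.000678 × 23000 / 9.8 = 1.59 mm
Layer 420–250 hPa: Δp = 170 hPa = 17000 Pa, q̄ = 0.000661 kg/kg → 0.000661 × 17000 / 9.8 = 1.15 mm
PW = 10.76 + 1.59 + 1.15 = 13.50 ≈ 13.5 mm.

PW ≈ 13.5 mm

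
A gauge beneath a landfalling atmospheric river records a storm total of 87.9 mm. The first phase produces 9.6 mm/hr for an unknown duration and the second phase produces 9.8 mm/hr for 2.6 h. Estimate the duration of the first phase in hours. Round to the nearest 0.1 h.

Known phases: 9.8 × 2.6 = 25.48 mm.
Remaining depth = 87.9 − 25.48 = 62.42 mm.
Duration = 62.42 / 9.6 = 6.5 h.

duration ≈ 6.5 h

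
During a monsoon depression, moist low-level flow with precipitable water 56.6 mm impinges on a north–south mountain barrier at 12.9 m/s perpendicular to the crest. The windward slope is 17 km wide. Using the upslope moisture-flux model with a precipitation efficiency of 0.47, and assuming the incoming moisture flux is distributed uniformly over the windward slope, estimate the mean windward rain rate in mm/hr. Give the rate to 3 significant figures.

Incoming column moisture flux per unit ridge length: F = V × PW = 12.9 × 56.6 = 730.14 mm·m/s.
Spread over the 17 km slope with efficiency ε = 0.47: R = ε·F/W = 0.47 × 730.14 / 17000 m = 2.019e-02 mm/s.
R = 2.019e-02 × 3600 = 72.7 mm/hr.

R ≈ 72.7 mm/hr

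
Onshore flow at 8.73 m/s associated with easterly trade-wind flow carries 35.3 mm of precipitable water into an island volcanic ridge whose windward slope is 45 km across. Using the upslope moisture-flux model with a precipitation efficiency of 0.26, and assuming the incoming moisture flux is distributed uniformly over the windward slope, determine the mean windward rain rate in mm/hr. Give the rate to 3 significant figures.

R ≈ 6.41 mm/hr

Incoming column moisture flux per unit ridge length: F = V × PW = 8.73 × 35.3 = 308.169 mm·m/s.
Spread over the 45 km slope with efficiency ε = 0.26: R = ε·F/W = 0.26 × 308.169 / 45000 m = 1.781e-03 mm/s.
R = 1.781e-03 × 3600 = 6.41 mm/hr.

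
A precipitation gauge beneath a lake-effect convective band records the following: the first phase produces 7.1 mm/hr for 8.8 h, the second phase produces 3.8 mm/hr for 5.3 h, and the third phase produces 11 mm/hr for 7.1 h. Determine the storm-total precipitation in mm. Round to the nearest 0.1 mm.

total ≈ 160.7 mm

Total = Σ Rᵢ Δtᵢ = 7.1 × 8.8 + 3.8 × 5.3 + 11 × 7.1
      = 62.48 + 20.14 + 78.1 = 160.7 mm.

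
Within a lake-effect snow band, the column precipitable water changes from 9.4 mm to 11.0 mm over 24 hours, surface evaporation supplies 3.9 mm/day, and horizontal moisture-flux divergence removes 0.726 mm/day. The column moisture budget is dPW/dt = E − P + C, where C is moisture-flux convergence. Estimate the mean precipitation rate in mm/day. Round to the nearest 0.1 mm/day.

P ≈ 1.6 mm/day

dPW/dt = (11.0 − 9.4) mm / (24/24 day) = +1.600 mm/day.
P = E + C − dPW/dt = 3.9 + (-0.726) − (+1.600) = 1.6 mm/day.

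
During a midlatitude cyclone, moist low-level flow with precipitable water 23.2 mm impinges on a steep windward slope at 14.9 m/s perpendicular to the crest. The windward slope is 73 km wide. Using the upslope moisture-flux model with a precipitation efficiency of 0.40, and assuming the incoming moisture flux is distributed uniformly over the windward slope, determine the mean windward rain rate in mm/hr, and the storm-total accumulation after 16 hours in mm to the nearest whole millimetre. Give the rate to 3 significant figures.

R ≈ 6.82 mm/hr; total ≈ 109 mm

Incoming column moisture flux per unit ridge length: F = V × PW = 14.9 × 23.2 = 345.68 mm·m/s.
Spread over the 73 km slope with efficiency ε = 0.40: R = ε·F/W = 0.40 × 345.68 / 73000 m = 1.894e-03 mm/s.
R = 1.894e-03 × 3600 = 6.82 mm/hr.
Over 16 h: total = 6.82 × 16 = 109.12 ≈ 109 mm.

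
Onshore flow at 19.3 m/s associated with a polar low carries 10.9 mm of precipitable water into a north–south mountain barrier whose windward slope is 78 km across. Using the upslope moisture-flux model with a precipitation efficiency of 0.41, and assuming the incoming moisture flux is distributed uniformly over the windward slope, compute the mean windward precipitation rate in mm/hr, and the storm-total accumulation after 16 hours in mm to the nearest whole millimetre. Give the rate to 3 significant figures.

Incoming column moisture flux per unit ridge length: F = V × PW = 19.3 × 10.9 = 210.37 mm·m/s.
Spread over the 78 km slope with efficiency ε = 0.41: R = ε·F/W = 0.41 × 210.37 / 78000 m = 1.106e-03 mm/s.
R = 1.106e-03 × 3600 = 3.98 mm/hr.
Over 16 h: total = 3.98 × 16 = 63.68 ≈ 64 mm.

R ≈ 3.98 mm/hr; total ≈ 64 mm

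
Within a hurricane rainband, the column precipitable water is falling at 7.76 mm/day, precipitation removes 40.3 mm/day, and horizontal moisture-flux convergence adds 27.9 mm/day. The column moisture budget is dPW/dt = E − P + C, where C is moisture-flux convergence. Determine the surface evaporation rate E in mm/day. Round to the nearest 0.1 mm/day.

dPW/dt = -7.76 mm/day.
E = dPW/dt + P − C = (-7.76) + 40.3 − (27.9) = 4.6 mm/day.

E ≈ 4.6 mm/day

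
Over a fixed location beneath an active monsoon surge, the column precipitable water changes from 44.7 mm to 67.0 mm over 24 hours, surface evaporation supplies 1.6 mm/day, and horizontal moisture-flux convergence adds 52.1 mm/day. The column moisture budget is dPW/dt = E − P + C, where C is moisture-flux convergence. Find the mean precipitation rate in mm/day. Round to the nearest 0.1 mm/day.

dPW/dt = (67.0 − 44.7) mm / (24/24 day) = +22.300 mm/day.
P = E + C − dPW/dt = 1.6 + (52.1) − (+22.300) = 31.4 mm/day.

P ≈ 31.4 mm/day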